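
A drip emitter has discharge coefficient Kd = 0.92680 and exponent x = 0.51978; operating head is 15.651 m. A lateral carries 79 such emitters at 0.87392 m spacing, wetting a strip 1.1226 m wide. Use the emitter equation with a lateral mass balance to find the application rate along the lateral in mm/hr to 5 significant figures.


Approach: apply the emitter equation with a lateral mass balance, q = Kd*h^x; Q = n*q; rate = Q/(n*spacing*width).
Step 1 — single emitter flow (q = Kd*h^x):
  q = 0.92680 * 15.651^0.51978 = 3.871552 L/hr
Step 2 — total lateral flow: Q = 79 * 3.871552 = 305.8526 L/hr
Step 3 — wetted area: A = 79 * 0.87392 * 1.1226 = 77.50394 m^2
Step 4 — application rate: Q/A = 305.8526/77.50394 = 3.9463 mm/hr
Therefore the application rate along the lateral = 3.9463 mm/hr.


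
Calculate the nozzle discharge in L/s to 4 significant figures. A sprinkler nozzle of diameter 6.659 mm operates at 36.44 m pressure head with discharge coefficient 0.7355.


Approach: apply the orifice equation, Q = Cd*A*sqrt(2*g*h), A = pi*(d/2)^2.
A = pi*(6.659e-3/2)^2 = 3.48263e-05 m^2
Q = 0.7355 * 3.48263e-05 * sqrt(2*9.81*36.44) * 1000 = 0.6849 L/s
Therefore the nozzle discharge = 0.6849 L/s.


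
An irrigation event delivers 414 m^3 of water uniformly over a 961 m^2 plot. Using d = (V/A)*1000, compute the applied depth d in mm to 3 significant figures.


d = (414 / 961) * 1000 = 431 mm
Therefore the applied depth d = 431 mm.


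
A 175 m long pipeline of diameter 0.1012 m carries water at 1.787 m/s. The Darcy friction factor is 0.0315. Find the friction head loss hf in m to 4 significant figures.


Approach: apply the Darcy-Weisbach equation, hf = f*(L/D)*(v^2/(2g)).
hf = 0.0315 * (175/0.1012) * (1.787^2 / (2*9.81))
hf = 8.866 m
Therefore the friction head loss hf = 8.866 m.


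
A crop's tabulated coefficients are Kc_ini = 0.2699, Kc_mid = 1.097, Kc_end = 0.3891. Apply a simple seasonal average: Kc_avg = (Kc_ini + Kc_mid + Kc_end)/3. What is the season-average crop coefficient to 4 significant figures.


Kc_avg = (0.2699 + 1.097 + 0.3891)/3 = 0.5853
Therefore the season-average crop coefficient = 0.5853.


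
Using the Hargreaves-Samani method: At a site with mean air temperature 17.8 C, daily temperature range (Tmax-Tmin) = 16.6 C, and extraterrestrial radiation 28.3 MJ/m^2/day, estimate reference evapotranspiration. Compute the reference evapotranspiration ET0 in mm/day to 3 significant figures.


Approach: apply the Hargreaves-Samani method, ET0 = 0.0023*(Tmean+17.8)*sqrt(Tmax-Tmin)*0.408*Ra.
ET0 = 0.0023*(17.8+17.8)*sqrt(16.6)*0.408*28.3 = 3.85 mm/day
Therefore the reference evapotranspiration ET0 = 3.85 mm/day.


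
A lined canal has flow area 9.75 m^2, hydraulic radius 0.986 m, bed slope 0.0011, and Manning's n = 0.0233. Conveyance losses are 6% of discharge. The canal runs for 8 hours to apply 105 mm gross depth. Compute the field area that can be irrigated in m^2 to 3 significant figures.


Approach: apply Manning's equation with a conveyance and depth budget, Q = (1/n)*A*R^(2/3)*S^(1/2); Q_field = Q*(1-loss); Area = Q_field*t/(d/1000).
Step 1 — canal discharge (Manning's equation):
  Q = (1/0.0233) * 9.75 * 0.986^(2/3) * 0.0011^(1/2) = 13.749 m^3/s
Step 2 — delivered flow: Q_field = 13.749*(1 - 6/100) = 12.924 m^3/s
Step 3 — volume delivered: V = 12.924 * 8*3600 = 372210 m^3
Step 4 — area served: A = V / (depth/1000) = 372210 / 0.105 = 3540000 m^2
Therefore the field area that can be irrigated = 3540000 m^2.


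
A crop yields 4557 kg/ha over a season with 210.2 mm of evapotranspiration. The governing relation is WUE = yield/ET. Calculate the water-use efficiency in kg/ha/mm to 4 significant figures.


WUE = 4557 / 210.2 = 21.68 kg/ha/mm
Therefore the water-use efficiency = 21.68 kg/ha/mm.


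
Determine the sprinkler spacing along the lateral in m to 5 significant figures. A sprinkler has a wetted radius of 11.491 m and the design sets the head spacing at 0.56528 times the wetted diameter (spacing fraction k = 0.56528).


Approach: apply the sprinkler spacing rule (spacing as a fraction of wetted diameter), S = k*(2*R).
S = 0.56528 * (2 * 11.491) = 12.991 m
Therefore the sprinkler spacing along the lateral = 12.991 m.


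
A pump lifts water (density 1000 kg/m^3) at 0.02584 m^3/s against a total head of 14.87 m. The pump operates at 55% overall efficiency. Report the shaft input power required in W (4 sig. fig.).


Approach: apply hydraulic power then efficiency conversion, P = rho*g*Q*H; P_in = P/eta.
Step 1 — hydraulic power (P = rho*g*Q*H):
  P = 1000 * 9.81 * 0.02584 * 14.87 = 3769.40 W
Step 2 — input power: P_in = P/eta = 3769.40 / 0.55 = 6853 W
Therefore the shaft input power required = 6853 W.


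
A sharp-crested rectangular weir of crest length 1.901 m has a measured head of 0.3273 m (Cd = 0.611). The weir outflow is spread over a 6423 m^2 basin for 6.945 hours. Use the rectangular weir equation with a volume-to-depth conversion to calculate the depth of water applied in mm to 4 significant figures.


Approach: apply the rectangular weir equation with a volume-to-depth conversion, Q = (2/3)*Cd*L*sqrt(2g)*H^1.5; d = Q*t/A * 1000.
Step 1 — weir discharge:
  Q = (2/3)*0.611*1.901*sqrt(2*9.81)*0.3273^1.5 = 0.642245 m^3/s
Step 2 — volume: V = 0.642245 * 6.945*3600 = 16057.4 m^3
Step 3 — depth: d = V/A * 1000 = 16057.4/6423 * 1000 = 2500 mm
Therefore the depth of water applied = 2500 mm.


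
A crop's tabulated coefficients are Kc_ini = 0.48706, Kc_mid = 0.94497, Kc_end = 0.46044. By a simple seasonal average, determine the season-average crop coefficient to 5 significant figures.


Approach: apply a simple seasonal average, Kc_avg = (Kc_ini + Kc_mid + Kc_end)/3.
Kc_avg = (0.48706 + 0.94497 + 0.46044)/3 = 0.63082
Therefore the season-average crop coefficient = 0.63082.


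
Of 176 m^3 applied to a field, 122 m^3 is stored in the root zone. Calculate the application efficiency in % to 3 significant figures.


Approach: apply the application efficiency ratio, Ea = (stored/applied)*100.
Ea = (122/176)*100 = 69.3 %
Therefore the application efficiency = 69.3 %.


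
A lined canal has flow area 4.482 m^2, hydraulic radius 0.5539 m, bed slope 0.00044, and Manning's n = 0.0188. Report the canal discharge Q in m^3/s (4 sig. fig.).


Approach: apply Manning's equation, Q = (1/n)*A*R^(2/3)*S^(1/2).
Q = (1/0.0188) * 4.482 * 0.5539^(2/3) * 0.00044^(1/2) = 3.373 m^3/s
Therefore the canal discharge Q = 3.373 m^3/s.


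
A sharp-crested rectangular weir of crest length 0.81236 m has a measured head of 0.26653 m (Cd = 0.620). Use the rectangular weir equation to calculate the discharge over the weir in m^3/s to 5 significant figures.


Approach: apply the rectangular weir equation, Q = (2/3)*Cd*L*sqrt(2g)*H^1.5.
Q = (2/3)*0.620*0.81236*sqrt(2*9.81)*0.26653^1.5 = 0.20465 m^3/s
Therefore the discharge over the weir = 0.20465 m^3/s.


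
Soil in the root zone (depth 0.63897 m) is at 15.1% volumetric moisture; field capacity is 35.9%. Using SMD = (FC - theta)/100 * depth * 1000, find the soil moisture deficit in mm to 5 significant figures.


SMD = (35.9 - 15.1)/100 * 0.63897 * 1000 = 132.91 mm
Therefore the soil moisture deficit = 132.91 mm.


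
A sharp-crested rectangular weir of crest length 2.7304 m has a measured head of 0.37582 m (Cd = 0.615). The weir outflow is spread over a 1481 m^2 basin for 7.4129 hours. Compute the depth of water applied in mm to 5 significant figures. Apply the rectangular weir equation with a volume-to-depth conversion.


Approach: apply the rectangular weir equation with a volume-to-depth conversion, Q = (2/3)*Cd*L*sqrt(2g)*H^1.5; d = Q*t/A * 1000.
Step 1 — weir discharge:
  Q = (2/3)*0.615*2.7304*sqrt(2*9.81)*0.37582^1.5 = 1.142430 m^3/s
Step 2 — volume: V = 1.142430 * 7.4129*3600 = 30487.38 m^3
Step 3 — depth: d = V/A * 1000 = 30487.38/1481 * 1000 = 20586 mm
Therefore the depth of water applied = 20586 mm.


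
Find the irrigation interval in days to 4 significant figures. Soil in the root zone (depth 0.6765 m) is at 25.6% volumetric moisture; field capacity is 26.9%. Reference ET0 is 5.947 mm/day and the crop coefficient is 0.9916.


Approach: apply soil-water budget scheduling, SMD = (FC-theta)/100*depth*1000; ETc = ET0*Kc; interval = SMD/ETc.
Step 1 — soil moisture deficit:
  SMD = (26.9 - 25.6)/100 * 0.6765 * 1000 = 8.79450 mm
Step 2 — daily crop ET (ETc = ET0*Kc):
  ETc = 5.947 * 0.9916 = 5.89705 mm/day
Step 3 — irrigation interval (SMD/ETc):
  interval = 8.79450 / 5.89705 = 1.491 days
Therefore the irrigation interval = 1.491 days.


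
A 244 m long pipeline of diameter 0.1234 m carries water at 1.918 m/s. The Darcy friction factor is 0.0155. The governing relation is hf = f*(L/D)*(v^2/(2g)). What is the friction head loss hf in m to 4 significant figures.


hf = 0.0155 * (244/0.1234) * (1.918^2 / (2*9.81))
hf = 5.747 m
Therefore the friction head loss hf = 5.747 m.


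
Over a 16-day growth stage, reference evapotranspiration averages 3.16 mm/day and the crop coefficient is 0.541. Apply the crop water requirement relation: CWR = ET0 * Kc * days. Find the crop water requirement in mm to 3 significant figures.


CWR = 3.16 * 0.541 * 16 = 27.4 mm
Therefore the crop water requirement = 27.4 mm.


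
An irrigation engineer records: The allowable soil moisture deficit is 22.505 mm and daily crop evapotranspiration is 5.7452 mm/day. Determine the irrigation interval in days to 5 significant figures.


Approach: apply the irrigation interval relation, interval = SMD / ETc.
interval = 22.505 / 5.7452 = 3.9172 days
Therefore the irrigation interval = 3.9172 days.


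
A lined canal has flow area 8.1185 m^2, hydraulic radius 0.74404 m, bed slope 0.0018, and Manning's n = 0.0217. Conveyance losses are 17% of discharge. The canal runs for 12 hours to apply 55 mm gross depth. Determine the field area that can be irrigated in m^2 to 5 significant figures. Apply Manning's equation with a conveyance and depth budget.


Approach: apply Manning's equation with a conveyance and depth budget, Q = (1/n)*A*R^(2/3)*S^(1/2); Q_field = Q*(1-loss); Area = Q_field*t/(d/1000).
Step 1 — canal discharge (Manning's equation):
  Q = (1/0.0217) * 8.1185 * 0.74404^(2/3) * 0.0018^(1/2) = 13.03316 m^3/s
Step 2 — delivered flow: Q_field = 13.03316*(1 - 17/100) = 10.81753 m^3/s
Step 3 — volume delivered: V = 10.81753 * 12*3600 = 467317.1 m^3
Step 4 — area served: A = V / (depth/1000) = 467317.1 / 0.055 = 8496700 m^2
Therefore the field area that can be irrigated = 8496700 m^2.


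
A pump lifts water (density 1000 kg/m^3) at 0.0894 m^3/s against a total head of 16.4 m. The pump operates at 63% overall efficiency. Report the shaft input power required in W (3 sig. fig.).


Approach: apply hydraulic power then efficiency conversion, P = rho*g*Q*H; P_in = P/eta.
Step 1 — hydraulic power (P = rho*g*Q*H):
  P = 1000 * 9.81 * 0.0894 * 16.4 = 14383 W
Step 2 — input power: P_in = P/eta = 14383 / 0.63 = 22800 W
Therefore the shaft input power required = 22800 W.


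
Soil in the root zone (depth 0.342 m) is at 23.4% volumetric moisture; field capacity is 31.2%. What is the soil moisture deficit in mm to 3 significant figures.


Approach: apply the soil moisture deficit relation, SMD = (FC - theta)/100 * depth * 1000.
SMD = (31.2 - 23.4)/100 * 0.342 * 1000 = 26.7 mm
Therefore the soil moisture deficit = 26.7 mm.


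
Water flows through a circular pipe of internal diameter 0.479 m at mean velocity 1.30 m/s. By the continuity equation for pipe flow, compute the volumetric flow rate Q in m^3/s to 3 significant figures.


Approach: apply the continuity equation for pipe flow, Q = A * v with A = pi*(D/2)^2.
A = pi*(0.479/2)^2 = 0.18020 m^2
Q = 0.18020 * 1.30 = 0.234 m^3/s
Therefore the volumetric flow rate Q = 0.234 m^3/s.


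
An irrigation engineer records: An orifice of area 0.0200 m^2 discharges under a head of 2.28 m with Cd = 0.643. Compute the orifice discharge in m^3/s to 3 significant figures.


Approach: apply the orifice equation, Q = Cd*A*sqrt(2*g*h).
Q = 0.643 * 0.0200 * sqrt(2*9.81*2.28) = 0.0860 m^3/s
Therefore the orifice discharge = 0.0860 m^3/s.


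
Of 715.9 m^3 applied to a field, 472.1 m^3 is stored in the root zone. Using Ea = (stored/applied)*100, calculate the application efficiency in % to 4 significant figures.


Ea = (472.1/715.9)*100 = 65.94 %
Therefore the application efficiency = 65.94 %.


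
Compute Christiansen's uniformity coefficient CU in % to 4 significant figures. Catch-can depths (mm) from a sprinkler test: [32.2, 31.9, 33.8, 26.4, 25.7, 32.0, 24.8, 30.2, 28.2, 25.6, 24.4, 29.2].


Approach: apply Christiansen's uniformity coefficient, CU = (1 - mean_abs_deviation/mean)*100.
mean = 28.7000 mm
mean |d_i - mean| = 2.85000 mm
CU = (1 - 2.85000/28.7000)*100 = 90.07 %
Therefore Christiansen's uniformity coefficient CU = 90.07 %.


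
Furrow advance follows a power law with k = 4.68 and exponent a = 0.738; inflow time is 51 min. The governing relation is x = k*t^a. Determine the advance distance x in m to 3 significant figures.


x = 4.68 * 51^0.738 = 85.2 m
Therefore the advance distance x = 85.2 m.


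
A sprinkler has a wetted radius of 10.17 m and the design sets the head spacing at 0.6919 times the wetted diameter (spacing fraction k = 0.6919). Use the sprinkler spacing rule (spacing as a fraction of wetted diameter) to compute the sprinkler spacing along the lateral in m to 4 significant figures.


Approach: apply the sprinkler spacing rule (spacing as a fraction of wetted diameter), S = k*(2*R).
S = 0.6919 * (2 * 10.17) = 14.07 m
Therefore the sprinkler spacing along the lateral = 14.07 m.


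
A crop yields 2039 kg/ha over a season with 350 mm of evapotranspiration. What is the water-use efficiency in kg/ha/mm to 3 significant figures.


Approach: apply the water-use efficiency ratio, WUE = yield/ET.
WUE = 2039 / 350 = 5.83 kg/ha/mm
Therefore the water-use efficiency = 5.83 kg/ha/mm.


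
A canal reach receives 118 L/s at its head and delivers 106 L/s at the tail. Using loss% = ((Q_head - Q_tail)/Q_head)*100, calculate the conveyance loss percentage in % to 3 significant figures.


loss = ((118 - 106)/118)*100 = 10.2 %
Therefore the conveyance loss percentage = 10.2 %.


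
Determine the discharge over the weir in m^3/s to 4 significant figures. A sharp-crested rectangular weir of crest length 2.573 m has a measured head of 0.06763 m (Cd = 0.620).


Approach: apply the rectangular weir equation, Q = (2/3)*Cd*L*sqrt(2g)*H^1.5.
Q = (2/3)*0.620*2.573*sqrt(2*9.81)*0.06763^1.5 = 0.08285 m^3/s
Therefore the discharge over the weir = 0.08285 m^3/s.


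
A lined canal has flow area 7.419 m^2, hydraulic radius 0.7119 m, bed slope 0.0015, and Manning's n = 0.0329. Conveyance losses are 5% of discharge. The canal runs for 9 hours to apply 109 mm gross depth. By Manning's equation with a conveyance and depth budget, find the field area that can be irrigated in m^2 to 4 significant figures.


Approach: apply Manning's equation with a conveyance and depth budget, Q = (1/n)*A*R^(2/3)*S^(1/2); Q_field = Q*(1-loss); Area = Q_field*t/(d/1000).
Step 1 — canal discharge (Manning's equation):
  Q = (1/0.0329) * 7.419 * 0.7119^(2/3) * 0.0015^(1/2) = 6.96318 m^3/s
Step 2 — delivered flow: Q_field = 6.96318*(1 - 5/100) = 6.61502 m^3/s
Step 3 — volume delivered: V = 6.61502 * 9*3600 = 214327 m^3
Step 4 — area served: A = V / (depth/1000) = 214327 / 0.109 = 1966000 m^2
Therefore the field area that can be irrigated = 1966000 m^2.


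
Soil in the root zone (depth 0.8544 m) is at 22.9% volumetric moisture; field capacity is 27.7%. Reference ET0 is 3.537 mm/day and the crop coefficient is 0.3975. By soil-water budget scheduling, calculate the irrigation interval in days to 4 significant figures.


Approach: apply soil-water budget scheduling, SMD = (FC-theta)/100*depth*1000; ETc = ET0*Kc; interval = SMD/ETc.
Step 1 — soil moisture deficit:
  SMD = (27.7 - 22.9)/100 * 0.8544 * 1000 = 41.0112 mm
Step 2 — daily crop ET (ETc = ET0*Kc):
  ETc = 3.537 * 0.3975 = 1.40596 mm/day
Step 3 — irrigation interval (SMD/ETc):
  interval = 41.0112 / 1.40596 = 29.17 days
Therefore the irrigation interval = 29.17 days.


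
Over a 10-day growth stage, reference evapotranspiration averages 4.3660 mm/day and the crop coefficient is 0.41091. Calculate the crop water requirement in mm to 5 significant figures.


Approach: apply the crop water requirement relation, CWR = ET0 * Kc * days.
CWR = 4.3660 * 0.41091 * 10 = 17.940 mm
Therefore the crop water requirement = 17.940 mm.


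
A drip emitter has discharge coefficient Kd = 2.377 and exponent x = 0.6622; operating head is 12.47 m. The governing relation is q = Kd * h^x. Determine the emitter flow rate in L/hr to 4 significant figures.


q = 2.377 * 12.47^0.6622 = 12.64 L/hr
Therefore the emitter flow rate = 12.64 L/hr.


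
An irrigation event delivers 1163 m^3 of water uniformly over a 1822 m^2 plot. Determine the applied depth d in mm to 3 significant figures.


Approach: apply depth from volume over area, d = (V/A)*1000.
d = (1163 / 1822) * 1000 = 638 mm
Therefore the applied depth d = 638 mm.


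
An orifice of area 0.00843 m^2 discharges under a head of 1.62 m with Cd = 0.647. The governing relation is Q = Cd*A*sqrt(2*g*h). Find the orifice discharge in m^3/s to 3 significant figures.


Q = 0.647 * 0.00843 * sqrt(2*9.81*1.62) = 0.0307 m^3/s
Therefore the orifice discharge = 0.0307 m^3/s.


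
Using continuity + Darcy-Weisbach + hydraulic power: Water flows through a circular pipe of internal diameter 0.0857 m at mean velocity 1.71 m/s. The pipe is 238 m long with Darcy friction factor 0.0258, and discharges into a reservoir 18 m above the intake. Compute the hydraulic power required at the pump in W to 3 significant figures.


Approach: apply continuity + Darcy-Weisbach + hydraulic power, Q = A*v; hf = f*(L/D)*(v^2/(2g)); H = static + hf; P = rho*g*Q*H.
Step 1 — flow rate (continuity, Q = A*v):
  A = pi*(0.0857/2)^2 = 0.0057683 m^2
  Q = 0.0057683 * 1.71 = 0.0098639 m^3/s
Step 2 — friction head loss (Darcy-Weisbach):
  hf = 0.0258 * (238/0.0857) * (1.71^2 / (2*9.81))
  hf = 10.678 m
Step 3 — total head: H = 18 + 10.678 = 28.678 m
Step 4 — hydraulic power (P = rho*g*Q*H):
  P = 1000 * 9.81 * 0.0098639 * 28.678 = 2780 W
Therefore the hydraulic power required at the pump = 2780 W.


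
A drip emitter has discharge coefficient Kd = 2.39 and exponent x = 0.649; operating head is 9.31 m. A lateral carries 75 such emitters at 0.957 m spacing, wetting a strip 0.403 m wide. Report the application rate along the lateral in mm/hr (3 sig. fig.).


Approach: apply the emitter equation with a lateral mass balance, q = Kd*h^x; Q = n*q; rate = Q/(n*spacing*width).
Step 1 — single emitter flow (q = Kd*h^x):
  q = 2.39 * 9.31^0.649 = 10.168 L/hr
Step 2 — total lateral flow: Q = 75 * 10.168 = 762.62 L/hr
Step 3 — wetted area: A = 75 * 0.957 * 0.403 = 28.925 m^2
Step 4 — application rate: Q/A = 762.62/28.925 = 26.4 mm/hr
Therefore the application rate along the lateral = 26.4 mm/hr.


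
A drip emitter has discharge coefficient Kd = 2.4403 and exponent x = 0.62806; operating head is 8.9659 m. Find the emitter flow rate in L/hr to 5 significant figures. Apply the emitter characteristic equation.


Approach: apply the emitter characteristic equation, q = Kd * h^x.
q = 2.4403 * 8.9659^0.62806 = 9.6767 L/hr
Therefore the emitter flow rate = 9.6767 L/hr.


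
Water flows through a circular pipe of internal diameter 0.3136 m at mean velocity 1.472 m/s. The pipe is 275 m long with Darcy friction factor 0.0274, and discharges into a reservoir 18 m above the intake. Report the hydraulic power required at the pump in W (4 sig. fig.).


Approach: apply continuity + Darcy-Weisbach + hydraulic power, Q = A*v; hf = f*(L/D)*(v^2/(2g)); H = static + hf; P = rho*g*Q*H.
Step 1 — flow rate (continuity, Q = A*v):
  A = pi*(0.3136/2)^2 = 0.0772400 m^2
  Q = 0.0772400 * 1.472 = 0.113697 m^3/s
Step 2 — friction head loss (Darcy-Weisbach):
  hf = 0.0274 * (275/0.3136) * (1.472^2 / (2*9.81))
  hf = 2.65353 m
Step 3 — total head: H = 18 + 2.65353 = 20.6535 m
Step 4 — hydraulic power (P = rho*g*Q*H):
  P = 1000 * 9.81 * 0.113697 * 20.6535 = 23040 W
Therefore the hydraulic power required at the pump = 23040 W.


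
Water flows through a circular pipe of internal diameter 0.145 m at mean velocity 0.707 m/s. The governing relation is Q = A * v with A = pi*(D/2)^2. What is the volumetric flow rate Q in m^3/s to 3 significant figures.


A = pi*(0.145/2)^2 = 0.016513 m^2
Q = 0.016513 * 0.707 = 0.0117 m^3/s
Therefore the volumetric flow rate Q = 0.0117 m^3/s.


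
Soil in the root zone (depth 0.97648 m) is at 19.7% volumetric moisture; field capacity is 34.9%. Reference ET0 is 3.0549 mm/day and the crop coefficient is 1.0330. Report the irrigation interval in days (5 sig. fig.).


Approach: apply soil-water budget scheduling, SMD = (FC-theta)/100*depth*1000; ETc = ET0*Kc; interval = SMD/ETc.
Step 1 — soil moisture deficit:
  SMD = (34.9 - 19.7)/100 * 0.97648 * 1000 = 148.4250 mm
Step 2 — daily crop ET (ETc = ET0*Kc):
  ETc = 3.0549 * 1.0330 = 3.155712 mm/day
Step 3 — irrigation interval (SMD/ETc):
  interval = 148.4250 / 3.155712 = 47.034 days
Therefore the irrigation interval = 47.034 days.


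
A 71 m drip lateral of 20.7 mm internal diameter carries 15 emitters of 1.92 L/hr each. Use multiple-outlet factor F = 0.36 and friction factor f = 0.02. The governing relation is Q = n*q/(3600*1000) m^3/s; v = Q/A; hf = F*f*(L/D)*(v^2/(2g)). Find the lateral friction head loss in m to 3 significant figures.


Q = 15*1.92/(3600*1000) = 8.0000e-06 m^3/s
A = pi*(20.7e-3/2)^2 = 3.3654e-04 m^2, so v = Q/A = 0.023772 m/s
hf = 0.36*0.02*(71/0.0207)*(0.023772^2/(2*9.81)) = 0.000711 m
Therefore the lateral friction head loss = 0.000711 m.


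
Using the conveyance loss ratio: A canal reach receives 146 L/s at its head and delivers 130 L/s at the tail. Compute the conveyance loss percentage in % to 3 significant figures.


Approach: apply the conveyance loss ratio, loss% = ((Q_head - Q_tail)/Q_head)*100.
loss = ((146 - 130)/146)*100 = 11.0 %
Therefore the conveyance loss percentage = 11.0 %.


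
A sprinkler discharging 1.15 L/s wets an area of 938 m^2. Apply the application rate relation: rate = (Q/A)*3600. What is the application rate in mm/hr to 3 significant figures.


rate = (1.15 / 938) * 3600 = 4.41 mm/hr
Therefore the application rate = 4.41 mm/hr.


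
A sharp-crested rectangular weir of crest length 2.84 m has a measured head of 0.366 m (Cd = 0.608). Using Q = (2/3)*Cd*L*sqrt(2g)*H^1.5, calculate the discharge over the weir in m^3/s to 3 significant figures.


Q = (2/3)*0.608*2.84*sqrt(2*9.81)*0.366^1.5 = 1.13 m^3/s
Therefore the discharge over the weir = 1.13 m^3/s.


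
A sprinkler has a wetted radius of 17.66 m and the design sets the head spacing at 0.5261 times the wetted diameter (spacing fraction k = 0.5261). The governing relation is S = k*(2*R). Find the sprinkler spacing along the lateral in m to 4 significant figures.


S = 0.5261 * (2 * 17.66) = 18.58 m
Therefore the sprinkler spacing along the lateral = 18.58 m.


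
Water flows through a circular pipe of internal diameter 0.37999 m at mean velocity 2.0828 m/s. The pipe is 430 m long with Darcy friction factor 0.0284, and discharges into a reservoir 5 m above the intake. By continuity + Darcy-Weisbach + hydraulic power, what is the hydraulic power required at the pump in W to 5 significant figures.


Approach: apply continuity + Darcy-Weisbach + hydraulic power, Q = A*v; hf = f*(L/D)*(v^2/(2g)); H = static + hf; P = rho*g*Q*H.
Step 1 — flow rate (continuity, Q = A*v):
  A = pi*(0.37999/2)^2 = 0.1134055 m^2
  Q = 0.1134055 * 2.0828 = 0.2362010 m^3/s
Step 2 — friction head loss (Darcy-Weisbach):
  hf = 0.0284 * (430/0.37999) * (2.0828^2 / (2*9.81))
  hf = 7.105764 m
Step 3 — total head: H = 5 + 7.105764 = 12.10576 m
Step 4 — hydraulic power (P = rho*g*Q*H):
  P = 1000 * 9.81 * 0.2362010 * 12.10576 = 28051 W
Therefore the hydraulic power required at the pump = 28051 W.


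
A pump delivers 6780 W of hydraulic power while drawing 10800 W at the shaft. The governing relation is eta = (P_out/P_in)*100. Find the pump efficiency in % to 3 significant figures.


eta = (6780 / 10800) * 100 = 62.8 %
Therefore the pump efficiency = 62.8 %.


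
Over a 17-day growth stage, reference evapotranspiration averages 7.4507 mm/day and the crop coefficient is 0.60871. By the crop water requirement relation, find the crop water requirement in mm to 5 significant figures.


Approach: apply the crop water requirement relation, CWR = ET0 * Kc * days.
CWR = 7.4507 * 0.60871 * 17 = 77.100 mm
Therefore the crop water requirement = 77.100 mm.


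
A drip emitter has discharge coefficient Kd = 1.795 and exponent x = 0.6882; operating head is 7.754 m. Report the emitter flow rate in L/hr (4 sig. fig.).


Approach: apply the emitter characteristic equation, q = Kd * h^x.
q = 1.795 * 7.754^0.6882 = 7.349 L/hr
Therefore the emitter flow rate = 7.349 L/hr.


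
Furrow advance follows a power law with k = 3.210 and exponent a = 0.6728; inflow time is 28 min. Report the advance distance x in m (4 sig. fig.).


Approach: apply the power-law advance function, x = k*t^a.
x = 3.210 * 28^0.6728 = 30.21 m
Therefore the advance distance x = 30.21 m.


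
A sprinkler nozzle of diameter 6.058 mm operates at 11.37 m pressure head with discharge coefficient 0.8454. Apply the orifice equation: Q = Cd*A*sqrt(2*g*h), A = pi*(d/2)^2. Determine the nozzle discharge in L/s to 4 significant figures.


A = pi*(6.058e-3/2)^2 = 2.88236e-05 m^2
Q = 0.8454 * 2.88236e-05 * sqrt(2*9.81*11.37) * 1000 = 0.3639 L/s
Therefore the nozzle discharge = 0.3639 L/s.


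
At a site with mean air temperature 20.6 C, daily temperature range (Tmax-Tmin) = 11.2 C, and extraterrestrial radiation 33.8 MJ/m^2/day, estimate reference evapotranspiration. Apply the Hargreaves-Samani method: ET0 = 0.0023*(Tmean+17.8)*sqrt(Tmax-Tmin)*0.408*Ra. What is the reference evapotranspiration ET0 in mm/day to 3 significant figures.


ET0 = 0.0023*(20.6+17.8)*sqrt(11.2)*0.408*33.8 = 4.08 mm/day
Therefore the reference evapotranspiration ET0 = 4.08 mm/day.


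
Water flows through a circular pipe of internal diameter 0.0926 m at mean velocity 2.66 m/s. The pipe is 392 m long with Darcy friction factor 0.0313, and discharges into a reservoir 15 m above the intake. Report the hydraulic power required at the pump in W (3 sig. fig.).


Approach: apply continuity + Darcy-Weisbach + hydraulic power, Q = A*v; hf = f*(L/D)*(v^2/(2g)); H = static + hf; P = rho*g*Q*H.
Step 1 — flow rate (continuity, Q = A*v):
  A = pi*(0.0926/2)^2 = 0.0067346 m^2
  Q = 0.0067346 * 2.66 = 0.017914 m^3/s
Step 2 — friction head loss (Darcy-Weisbach):
  hf = 0.0313 * (392/0.0926) * (2.66^2 / (2*9.81))
  hf = 47.784 m
Step 3 — total head: H = 15 + 47.784 = 62.784 m
Step 4 — hydraulic power (P = rho*g*Q*H):
  P = 1000 * 9.81 * 0.017914 * 62.784 = 11000 W
Therefore the hydraulic power required at the pump = 11000 W.


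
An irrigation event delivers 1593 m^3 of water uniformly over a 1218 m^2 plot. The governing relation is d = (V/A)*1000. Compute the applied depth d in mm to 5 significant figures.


d = (1593 / 1218) * 1000 = 1307.9 mm
Therefore the applied depth d = 1307.9 mm.


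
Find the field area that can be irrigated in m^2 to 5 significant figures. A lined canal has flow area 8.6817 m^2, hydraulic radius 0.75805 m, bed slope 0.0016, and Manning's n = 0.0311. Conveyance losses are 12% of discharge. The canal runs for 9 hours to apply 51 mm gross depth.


Approach: apply Manning's equation with a conveyance and depth budget, Q = (1/n)*A*R^(2/3)*S^(1/2); Q_field = Q*(1-loss); Area = Q_field*t/(d/1000).
Step 1 — canal discharge (Manning's equation):
  Q = (1/0.0311) * 8.6817 * 0.75805^(2/3) * 0.0016^(1/2) = 9.283312 m^3/s
Step 2 — delivered flow: Q_field = 9.283312*(1 - 12/100) = 8.169315 m^3/s
Step 3 — volume delivered: V = 8.169315 * 9*3600 = 264685.8 m^3
Step 4 — area served: A = V / (depth/1000) = 264685.8 / 0.051 = 5189900 m^2
Therefore the field area that can be irrigated = 5189900 m^2.


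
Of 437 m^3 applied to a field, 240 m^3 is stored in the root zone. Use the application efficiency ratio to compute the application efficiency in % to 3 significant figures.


Approach: apply the application efficiency ratio, Ea = (stored/applied)*100.
Ea = (240/437)*100 = 54.9 %
Therefore the application efficiency = 54.9 %.


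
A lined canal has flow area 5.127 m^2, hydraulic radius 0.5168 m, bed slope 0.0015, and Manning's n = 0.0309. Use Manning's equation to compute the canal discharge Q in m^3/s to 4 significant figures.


Approach: apply Manning's equation, Q = (1/n)*A*R^(2/3)*S^(1/2).
Q = (1/0.0309) * 5.127 * 0.5168^(2/3) * 0.0015^(1/2) = 4.138 m^3/s
Therefore the canal discharge Q = 4.138 m^3/s.


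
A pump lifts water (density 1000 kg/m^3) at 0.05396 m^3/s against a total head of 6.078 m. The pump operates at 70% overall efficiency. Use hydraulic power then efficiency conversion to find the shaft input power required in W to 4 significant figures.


Approach: apply hydraulic power then efficiency conversion, P = rho*g*Q*H; P_in = P/eta.
Step 1 — hydraulic power (P = rho*g*Q*H):
  P = 1000 * 9.81 * 0.05396 * 6.078 = 3217.37 W
Step 2 — input power: P_in = P/eta = 3217.37 / 0.7 = 4596 W
Therefore the shaft input power required = 4596 W.


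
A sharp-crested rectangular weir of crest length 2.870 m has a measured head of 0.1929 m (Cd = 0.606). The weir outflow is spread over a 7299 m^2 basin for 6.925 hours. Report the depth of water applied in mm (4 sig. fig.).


Approach: apply the rectangular weir equation with a volume-to-depth conversion, Q = (2/3)*Cd*L*sqrt(2g)*H^1.5; d = Q*t/A * 1000.
Step 1 — weir discharge:
  Q = (2/3)*0.606*2.870*sqrt(2*9.81)*0.1929^1.5 = 0.435122 m^3/s
Step 2 — volume: V = 0.435122 * 6.925*3600 = 10847.6 m^3
Step 3 — depth: d = V/A * 1000 = 10847.6/7299 * 1000 = 1486 mm
Therefore the depth of water applied = 1486 mm.


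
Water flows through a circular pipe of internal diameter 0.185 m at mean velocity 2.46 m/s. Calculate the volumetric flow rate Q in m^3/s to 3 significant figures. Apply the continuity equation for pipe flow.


Approach: apply the continuity equation for pipe flow, Q = A * v with A = pi*(D/2)^2.
A = pi*(0.185/2)^2 = 0.026880 m^2
Q = 0.026880 * 2.46 = 0.0661 m^3/s
Therefore the volumetric flow rate Q = 0.0661 m^3/s.


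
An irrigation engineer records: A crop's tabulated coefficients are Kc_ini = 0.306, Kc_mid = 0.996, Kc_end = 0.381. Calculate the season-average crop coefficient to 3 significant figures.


Approach: apply a simple seasonal average, Kc_avg = (Kc_ini + Kc_mid + Kc_end)/3.
Kc_avg = (0.306 + 0.996 + 0.381)/3 = 0.561
Therefore the season-average crop coefficient = 0.561.


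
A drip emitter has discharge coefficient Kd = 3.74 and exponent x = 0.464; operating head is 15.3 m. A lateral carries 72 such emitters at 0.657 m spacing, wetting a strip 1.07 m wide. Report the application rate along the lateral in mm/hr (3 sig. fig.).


Approach: apply the emitter equation with a lateral mass balance, q = Kd*h^x; Q = n*q; rate = Q/(n*spacing*width).
Step 1 — single emitter flow (q = Kd*h^x):
  q = 3.74 * 15.3^0.464 = 13.261 L/hr
Step 2 — total lateral flow: Q = 72 * 13.261 = 954.77 L/hr
Step 3 — wetted area: A = 72 * 0.657 * 1.07 = 50.615 m^2
Step 4 — application rate: Q/A = 954.77/50.615 = 18.9 mm/hr
Therefore the application rate along the lateral = 18.9 mm/hr.


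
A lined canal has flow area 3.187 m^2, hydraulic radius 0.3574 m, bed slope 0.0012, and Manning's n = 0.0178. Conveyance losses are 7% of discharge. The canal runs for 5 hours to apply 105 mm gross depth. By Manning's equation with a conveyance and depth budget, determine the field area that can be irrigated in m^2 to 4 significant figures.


Approach: apply Manning's equation with a conveyance and depth budget, Q = (1/n)*A*R^(2/3)*S^(1/2); Q_field = Q*(1-loss); Area = Q_field*t/(d/1000).
Step 1 — canal discharge (Manning's equation):
  Q = (1/0.0178) * 3.187 * 0.3574^(2/3) * 0.0012^(1/2) = 3.12360 m^3/s
Step 2 — delivered flow: Q_field = 3.12360*(1 - 7/100) = 2.90495 m^3/s
Step 3 — volume delivered: V = 2.90495 * 5*3600 = 52289.1 m^3
Step 4 — area served: A = V / (depth/1000) = 52289.1 / 0.105 = 498000 m^2
Therefore the field area that can be irrigated = 498000 m^2.


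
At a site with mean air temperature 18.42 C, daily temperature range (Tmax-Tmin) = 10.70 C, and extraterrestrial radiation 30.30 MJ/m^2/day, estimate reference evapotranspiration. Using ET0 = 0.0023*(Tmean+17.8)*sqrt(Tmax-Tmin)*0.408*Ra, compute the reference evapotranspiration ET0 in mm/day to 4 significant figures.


ET0 = 0.0023*(18.42+17.8)*sqrt(10.70)*0.408*30.30 = 3.369 mm/day
Therefore the reference evapotranspiration ET0 = 3.369 mm/day.


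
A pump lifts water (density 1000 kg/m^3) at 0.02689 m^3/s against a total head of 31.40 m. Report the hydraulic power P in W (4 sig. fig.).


Approach: apply the hydraulic power relation, P = rho*g*Q*H.
P = 1000 * 9.81 * 0.02689 * 31.40 = 8283 W
Therefore the hydraulic power P = 8283 W.


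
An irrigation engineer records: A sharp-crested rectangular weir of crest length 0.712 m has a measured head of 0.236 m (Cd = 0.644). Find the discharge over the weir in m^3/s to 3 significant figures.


Approach: apply the rectangular weir equation, Q = (2/3)*Cd*L*sqrt(2g)*H^1.5.
Q = (2/3)*0.644*0.712*sqrt(2*9.81)*0.236^1.5 = 0.155 m^3/s
Therefore the discharge over the weir = 0.155 m^3/s.


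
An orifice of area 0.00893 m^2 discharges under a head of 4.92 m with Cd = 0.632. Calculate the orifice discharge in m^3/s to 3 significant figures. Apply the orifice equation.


Approach: apply the orifice equation, Q = Cd*A*sqrt(2*g*h).
Q = 0.632 * 0.00893 * sqrt(2*9.81*4.92) = 0.0554 m^3/s
Therefore the orifice discharge = 0.0554 m^3/s.


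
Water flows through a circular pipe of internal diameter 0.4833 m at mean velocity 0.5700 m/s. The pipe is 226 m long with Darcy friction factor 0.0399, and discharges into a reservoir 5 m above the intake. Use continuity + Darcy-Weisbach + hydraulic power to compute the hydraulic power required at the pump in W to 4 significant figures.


Approach: apply continuity + Darcy-Weisbach + hydraulic power, Q = A*v; hf = f*(L/D)*(v^2/(2g)); H = static + hf; P = rho*g*Q*H.
Step 1 — flow rate (continuity, Q = A*v):
  A = pi*(0.4833/2)^2 = 0.183452 m^2
  Q = 0.183452 * 0.5700 = 0.104568 m^3/s
Step 2 — friction head loss (Darcy-Weisbach):
  hf = 0.0399 * (226/0.4833) * (0.5700^2 / (2*9.81))
  hf = 0.308969 m
Step 3 — total head: H = 5 + 0.308969 = 5.30897 m
Step 4 — hydraulic power (P = rho*g*Q*H):
  P = 1000 * 9.81 * 0.104568 * 5.30897 = 5446 W
Therefore the hydraulic power required at the pump = 5446 W.


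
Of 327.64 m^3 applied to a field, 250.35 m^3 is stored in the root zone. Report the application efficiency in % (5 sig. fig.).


Approach: apply the application efficiency ratio, Ea = (stored/applied)*100.
Ea = (250.35/327.64)*100 = 76.410 %
Therefore the application efficiency = 76.410 %.


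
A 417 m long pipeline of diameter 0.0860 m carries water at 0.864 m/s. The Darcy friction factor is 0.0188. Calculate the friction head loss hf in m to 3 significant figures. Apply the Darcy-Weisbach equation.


Approach: apply the Darcy-Weisbach equation, hf = f*(L/D)*(v^2/(2g)).
hf = 0.0188 * (417/0.0860) * (0.864^2 / (2*9.81))
hf = 3.47 m
Therefore the friction head loss hf = 3.47 m.


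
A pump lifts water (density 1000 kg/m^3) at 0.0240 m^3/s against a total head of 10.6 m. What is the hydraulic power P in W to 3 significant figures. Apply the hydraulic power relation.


Approach: apply the hydraulic power relation, P = rho*g*Q*H.
P = 1000 * 9.81 * 0.0240 * 10.6 = 2500 W
Therefore the hydraulic power P = 2500 W.


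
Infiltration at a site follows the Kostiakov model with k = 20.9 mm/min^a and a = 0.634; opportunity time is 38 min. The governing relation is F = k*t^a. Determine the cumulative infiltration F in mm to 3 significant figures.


F = 20.9 * 38^0.634 = 210 mm
Therefore the cumulative infiltration F = 210 mm.


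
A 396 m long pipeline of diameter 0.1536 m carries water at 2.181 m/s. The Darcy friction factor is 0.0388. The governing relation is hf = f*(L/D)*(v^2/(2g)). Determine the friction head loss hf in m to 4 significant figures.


hf = 0.0388 * (396/0.1536) * (2.181^2 / (2*9.81))
hf = 24.25 m
Therefore the friction head loss hf = 24.25 m.


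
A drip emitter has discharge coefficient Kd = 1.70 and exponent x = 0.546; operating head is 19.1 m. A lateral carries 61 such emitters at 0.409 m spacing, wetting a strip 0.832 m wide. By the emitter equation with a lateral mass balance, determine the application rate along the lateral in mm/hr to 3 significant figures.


Approach: apply the emitter equation with a lateral mass balance, q = Kd*h^x; Q = n*q; rate = Q/(n*spacing*width).
Step 1 — single emitter flow (q = Kd*h^x):
  q = 1.70 * 19.1^0.546 = 8.5093 L/hr
Step 2 — total lateral flow: Q = 61 * 8.5093 = 519.07 L/hr
Step 3 — wetted area: A = 61 * 0.409 * 0.832 = 20.758 m^2
Step 4 — application rate: Q/A = 519.07/20.758 = 25.0 mm/hr
Therefore the application rate along the lateral = 25.0 mm/hr.


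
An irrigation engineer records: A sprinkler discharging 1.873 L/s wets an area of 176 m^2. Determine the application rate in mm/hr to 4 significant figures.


Approach: apply the application rate relation, rate = (Q/A)*3600.
rate = (1.873 / 176) * 3600 = 38.31 mm/hr
Therefore the application rate = 38.31 mm/hr.


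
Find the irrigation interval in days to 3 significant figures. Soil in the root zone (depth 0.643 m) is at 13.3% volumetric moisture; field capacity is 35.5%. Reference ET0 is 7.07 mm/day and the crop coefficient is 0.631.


Approach: apply soil-water budget scheduling, SMD = (FC-theta)/100*depth*1000; ETc = ET0*Kc; interval = SMD/ETc.
Step 1 — soil moisture deficit:
  SMD = (35.5 - 13.3)/100 * 0.643 * 1000 = 142.75 mm
Step 2 — daily crop ET (ETc = ET0*Kc):
  ETc = 7.07 * 0.631 = 4.4612 mm/day
Step 3 — irrigation interval (SMD/ETc):
  interval = 142.75 / 4.4612 = 32.0 days
Therefore the irrigation interval = 32.0 days.


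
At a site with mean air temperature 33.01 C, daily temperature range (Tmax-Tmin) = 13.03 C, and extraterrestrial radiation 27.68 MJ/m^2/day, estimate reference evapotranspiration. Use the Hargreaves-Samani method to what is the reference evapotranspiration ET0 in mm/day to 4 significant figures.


Approach: apply the Hargreaves-Samani method, ET0 = 0.0023*(Tmean+17.8)*sqrt(Tmax-Tmin)*0.408*Ra.
ET0 = 0.0023*(33.01+17.8)*sqrt(13.03)*0.408*27.68 = 4.764 mm/day
Therefore the reference evapotranspiration ET0 = 4.764 mm/day.


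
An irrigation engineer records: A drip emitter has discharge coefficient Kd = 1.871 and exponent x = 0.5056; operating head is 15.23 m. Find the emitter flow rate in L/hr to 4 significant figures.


Approach: apply the emitter characteristic equation, q = Kd * h^x.
q = 1.871 * 15.23^0.5056 = 7.414 L/hr
Therefore the emitter flow rate = 7.414 L/hr.


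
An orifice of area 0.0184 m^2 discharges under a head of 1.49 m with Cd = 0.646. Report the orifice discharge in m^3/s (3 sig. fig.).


Approach: apply the orifice equation, Q = Cd*A*sqrt(2*g*h).
Q = 0.646 * 0.0184 * sqrt(2*9.81*1.49) = 0.0643 m^3/s
Therefore the orifice discharge = 0.0643 m^3/s.


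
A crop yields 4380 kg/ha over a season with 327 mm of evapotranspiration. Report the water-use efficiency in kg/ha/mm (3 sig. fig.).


Approach: apply the water-use efficiency ratio, WUE = yield/ET.
WUE = 4380 / 327 = 13.4 kg/ha/mm
Therefore the water-use efficiency = 13.4 kg/ha/mm.


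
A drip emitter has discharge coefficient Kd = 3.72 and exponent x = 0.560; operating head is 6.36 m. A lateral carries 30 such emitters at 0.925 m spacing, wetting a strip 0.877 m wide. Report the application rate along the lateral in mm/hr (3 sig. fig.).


Approach: apply the emitter equation with a lateral mass balance, q = Kd*h^x; Q = n*q; rate = Q/(n*spacing*width).
Step 1 — single emitter flow (q = Kd*h^x):
  q = 3.72 * 6.36^0.560 = 10.483 L/hr
Step 2 — total lateral flow: Q = 30 * 10.483 = 314.49 L/hr
Step 3 — wetted area: A = 30 * 0.925 * 0.877 = 24.337 m^2
Step 4 — application rate: Q/A = 314.49/24.337 = 12.9 mm/hr
Therefore the application rate along the lateral = 12.9 mm/hr.
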